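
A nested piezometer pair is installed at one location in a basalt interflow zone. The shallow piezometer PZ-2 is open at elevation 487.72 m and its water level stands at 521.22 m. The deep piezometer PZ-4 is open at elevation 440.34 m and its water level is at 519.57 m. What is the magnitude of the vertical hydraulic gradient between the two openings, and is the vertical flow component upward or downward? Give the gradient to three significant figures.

|i_v| ≈ 0.0348; vertical flow is downward

Total head at PZ-2: h = 521.22 m (water level in the standpipe).
Total head at PZ-4: h = 519.57 m.
Δh = h(PZ-2) − h(PZ-4) = 521.22 − 519.57 = 1.65 m.
Vertical separation Δz = 487.72 − 440.34 = 47.38 m.
|i_v| = |Δh| / Δz = 1.65 / 47.38 = 0.0348.
Head is higher in the shallow piezometer, so vertical flow is downward (recharge condition).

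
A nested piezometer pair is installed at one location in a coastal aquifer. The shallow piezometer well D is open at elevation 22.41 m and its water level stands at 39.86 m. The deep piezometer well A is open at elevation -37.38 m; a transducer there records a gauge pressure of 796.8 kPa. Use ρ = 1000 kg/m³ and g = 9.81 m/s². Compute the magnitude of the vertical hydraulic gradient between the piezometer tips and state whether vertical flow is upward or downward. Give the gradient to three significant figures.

|i_v| ≈ 0.0666; vertical flow is upward

Total head at well D: h = 39.86 m (water level in the standpipe).
Pressure head at well A: ψ = P/(ρg) = 796.8×1000 / (1000 × 9.81) = 81.22 m.
Total head at well A: h = z + ψ = -37.38 + 81.22 = 43.84 m.
Δh = h(well D) − h(well A) = 39.86 − 43.84 = -3.98 m.
Vertical separation Δz = 22.41 − (-37.38) = 59.79 m.
|i_v| = |Δh| / Δz = 3.98 / 59.79 = 0.0666.
Head is higher in the deep piezometer, so vertical flow is upward (discharge condition).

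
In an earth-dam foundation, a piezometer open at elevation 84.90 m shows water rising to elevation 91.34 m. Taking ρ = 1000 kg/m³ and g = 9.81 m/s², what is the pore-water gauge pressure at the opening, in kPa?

P ≈ 63.2 kPa

Pressure head ψ = h − z = 91.34 − 84.90 = 6.44 m.
P = ρgψ = 1000 × 9.81 × 6.44 = 63176 Pa ≈ 63.2 kPa.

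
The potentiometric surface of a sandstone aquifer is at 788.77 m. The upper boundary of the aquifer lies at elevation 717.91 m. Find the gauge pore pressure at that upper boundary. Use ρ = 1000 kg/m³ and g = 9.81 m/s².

Pressure head at the aquifer top: ψ = h − z = 788.77 − 717.91 = 70.86 m.
P = ρgψ = 1000 × 9.81 × 70.86 = 695137 Pa ≈ 695 kPa.

P ≈ 695 kPa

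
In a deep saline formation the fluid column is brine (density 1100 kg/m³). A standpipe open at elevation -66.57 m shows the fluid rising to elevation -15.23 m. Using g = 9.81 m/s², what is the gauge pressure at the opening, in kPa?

P ≈ 554 kPa

Pressure head ψ = h − z = -15.23 − (-66.57) = 51.34 m.
P = ρgψ = 1100 × 9.81 × 51.34 = 554010 Pa ≈ 554 kPa.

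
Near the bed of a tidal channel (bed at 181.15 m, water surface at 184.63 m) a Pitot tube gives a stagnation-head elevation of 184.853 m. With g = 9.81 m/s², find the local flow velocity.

Near the bed, under hydrostatic conditions, the piezometric head (z + ψ) equals the free-surface elevation, 184.63 m.
Velocity head = total − piezometric = 184.853 − 184.63 = 0.223 m.
v = √(2g·h_v) = √(2 × 9.81 × 0.223) = 2.09 m/s.

v ≈ 2.09 m/s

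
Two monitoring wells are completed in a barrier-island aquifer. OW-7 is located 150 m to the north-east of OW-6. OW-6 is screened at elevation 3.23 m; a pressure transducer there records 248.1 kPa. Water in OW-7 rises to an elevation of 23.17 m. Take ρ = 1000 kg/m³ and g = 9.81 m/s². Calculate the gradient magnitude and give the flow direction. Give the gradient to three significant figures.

Pressure head at OW-6: ψ = P/(ρg) = 248.1×1000 / (1000 × 9.81) = 25.29 m.
Total head at OW-6: h = z + ψ = 3.23 + 25.29 = 28.52 m.
Total head at OW-7: h = 23.17 m (water level in the piezometer is the total head).
Head difference: h(OW-6) − h(OW-7) = 28.52 − 23.17 = 5.35 m.
Hydraulic gradient: i = |Δh| / L = 5.35 / 150 = 0.0357.
Flow is from higher to lower head: from OW-6 toward OW-7, i.e. toward the north-east.

i ≈ 0.0357; groundwater flows toward the north-east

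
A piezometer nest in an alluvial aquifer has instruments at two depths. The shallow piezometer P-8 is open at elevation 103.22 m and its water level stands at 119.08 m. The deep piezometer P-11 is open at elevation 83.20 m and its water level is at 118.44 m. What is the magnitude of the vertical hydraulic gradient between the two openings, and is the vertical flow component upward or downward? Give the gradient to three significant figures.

|i_v| ≈ 0.0320; vertical flow is downward

Total head at P-8: h = 119.08 m (water level in the standpipe).
Total head at P-11: h = 118.44 m.
Δh = h(P-8) − h(P-11) = 119.08 − 118.44 = 0.64 m.
Vertical separation Δz = 103.22 − 83.20 = 20.02 m.
|i_v| = |Δh| / Δz = 0.64 / 20.02 = 0.0320.
Head is higher in the shallow piezometer, so vertical flow is downward (recharge condition).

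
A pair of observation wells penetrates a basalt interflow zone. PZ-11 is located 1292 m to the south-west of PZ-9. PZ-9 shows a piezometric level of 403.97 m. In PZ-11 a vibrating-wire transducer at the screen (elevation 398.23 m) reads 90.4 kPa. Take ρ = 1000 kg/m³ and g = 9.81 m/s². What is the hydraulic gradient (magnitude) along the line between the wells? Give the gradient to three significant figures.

i ≈ 0.00269

Total head at PZ-9: h = 403.97 m (water level in the piezometer is the total head).
Pressure head at PZ-11: ψ = P/(ρg) = 90.4×1000 / (1000 × 9.81) = 9.22 m.
Total head at PZ-11: h = z + ψ = 398.23 + 9.22 = 407.45 m.
Head difference: h(PZ-9) − h(PZ-11) = 403.97 − 407.45 = -3.48 m.
Hydraulic gradient: i = |Δh| / L = 3.48 / 1292 = 0.00269.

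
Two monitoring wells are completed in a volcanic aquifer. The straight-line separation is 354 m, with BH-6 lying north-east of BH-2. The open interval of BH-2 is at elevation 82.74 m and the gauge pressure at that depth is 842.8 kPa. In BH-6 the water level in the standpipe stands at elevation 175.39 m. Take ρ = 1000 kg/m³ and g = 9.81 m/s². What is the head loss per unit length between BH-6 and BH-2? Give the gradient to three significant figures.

Pressure head at BH-2: ψ = P/(ρg) = 842.8×1000 / (1000 × 9.81) = 85.91 m.
Total head at BH-2: h = z + ψ = 82.74 + 85.91 = 168.65 m.
Total head at BH-6: h = 175.39 m (water level in the piezometer is the total head).
Head difference: h(BH-2) − h(BH-6) = 168.65 − 175.39 = -6.74 m.
Hydraulic gradient: i = |Δh| / L = 6.74 / 354 = 0.0190.

i ≈ 0.0190 m/m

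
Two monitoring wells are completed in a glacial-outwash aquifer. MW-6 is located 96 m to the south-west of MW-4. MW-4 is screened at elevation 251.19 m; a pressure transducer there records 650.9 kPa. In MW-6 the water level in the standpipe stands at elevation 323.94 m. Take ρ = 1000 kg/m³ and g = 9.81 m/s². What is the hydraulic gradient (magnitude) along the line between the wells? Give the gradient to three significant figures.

i ≈ 0.0667

Pressure head at MW-4: ψ = P/(ρg) = 650.9×1000 / (1000 × 9.81) = 66.35 m.
Total head at MW-4: h = z + ψ = 251.19 + 66.35 = 317.54 m.
Total head at MW-6: h = 323.94 m (water level in the piezometer is the total head).
Head difference: h(MW-4) − h(MW-6) = 317.54 − 323.94 = -6.40 m.
Hydraulic gradient: i = |Δh| / L = 6.40 / 96 = 0.0667.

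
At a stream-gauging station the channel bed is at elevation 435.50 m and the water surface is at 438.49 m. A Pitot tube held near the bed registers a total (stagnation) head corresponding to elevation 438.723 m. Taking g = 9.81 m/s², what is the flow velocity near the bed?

Near the bed, under hydrostatic conditions, the piezometric head (z + ψ) equals the free-surface elevation, 438.49 m.
Velocity head = total − piezometric = 438.723 − 438.49 = 0.233 m.
v = √(2g·h_v) = √(2 × 9.81 × 0.233) = 2.14 m/s.

v ≈ 2.14 m/s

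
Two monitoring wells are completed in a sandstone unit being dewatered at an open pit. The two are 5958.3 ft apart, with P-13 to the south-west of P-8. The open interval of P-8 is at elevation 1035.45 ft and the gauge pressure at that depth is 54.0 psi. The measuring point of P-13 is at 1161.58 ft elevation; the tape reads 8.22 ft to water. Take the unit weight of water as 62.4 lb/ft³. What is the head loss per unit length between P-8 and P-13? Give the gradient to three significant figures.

i ≈ 0.00113 ft/ft

Pressure head at P-8: ψ = 144·P/γ = 144 × 54.0 / 62.4 = 124.62 ft.
Total head at P-8: h = z + ψ = 1035.45 + 124.62 = 1160.07 ft.
Total head at P-13: h = 1161.58 − 8.22 = 1153.36 ft.
Head difference: h(P-8) − h(P-13) = 1160.07 − 1153.36 = 6.71 ft.
Hydraulic gradient: i = |Δh| / L = 6.71 / 5958.3 = 0.00113.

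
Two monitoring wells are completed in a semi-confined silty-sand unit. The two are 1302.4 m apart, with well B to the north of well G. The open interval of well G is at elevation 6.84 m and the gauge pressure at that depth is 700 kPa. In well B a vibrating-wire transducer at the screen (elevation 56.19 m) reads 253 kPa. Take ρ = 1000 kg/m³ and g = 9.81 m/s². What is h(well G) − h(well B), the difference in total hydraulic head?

Pressure head at well G: ψ = P/(ρg) = 700×1000 / (1000 × 9.81) = 71.36 m.
Total head at well G: h = z + ψ = 6.84 + 71.36 = 78.20 m.
Pressure head at well B: ψ = P/(ρg) = 253×1000 / (1000 × 9.81) = 25.79 m.
Total head at well B: h = z + ψ = 56.19 + 25.79 = 81.98 m.
Head difference: h(well G) − h(well B) = 78.20 − 81.98 = -3.78 m.

Δh ≈ -3.78 m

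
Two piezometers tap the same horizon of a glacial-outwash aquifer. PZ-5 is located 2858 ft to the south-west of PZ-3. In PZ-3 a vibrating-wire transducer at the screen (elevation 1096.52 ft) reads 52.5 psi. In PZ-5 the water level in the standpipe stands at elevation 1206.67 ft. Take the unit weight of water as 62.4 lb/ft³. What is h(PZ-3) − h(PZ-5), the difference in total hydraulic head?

Δh ≈ 11.00 ft

Pressure head at PZ-3: ψ = 144·P/γ = 144 × 52.5 / 62.4 = 121.15 ft.
Total head at PZ-3: h = z + ψ = 1096.52 + 121.15 = 1217.67 ft.
Total head at PZ-5: h = 1206.67 ft (water level in the piezometer is the total head).
Head difference: h(PZ-3) − h(PZ-5) = 1217.67 − 1206.67 = 11.00 ft.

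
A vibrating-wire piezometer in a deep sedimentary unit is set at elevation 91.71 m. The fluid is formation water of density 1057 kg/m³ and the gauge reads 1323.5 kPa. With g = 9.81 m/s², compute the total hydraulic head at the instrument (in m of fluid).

ψ = P/(ρg) = 1323.5×1000 / (1057 × 9.81) = 127.64 m.
h = z + ψ = 91.71 + 127.64 = 219.35 m.

h ≈ 219.35 m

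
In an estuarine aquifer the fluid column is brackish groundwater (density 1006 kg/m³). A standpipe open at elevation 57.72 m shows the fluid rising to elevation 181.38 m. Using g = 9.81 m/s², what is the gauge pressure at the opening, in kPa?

Pressure head ψ = h − z = 181.38 − 57.72 = 123.66 m.
P = ρgψ = 1006 × 9.81 × 123.66 = 1220383 Pa ≈ 1220 kPa.

P ≈ 1220 kPa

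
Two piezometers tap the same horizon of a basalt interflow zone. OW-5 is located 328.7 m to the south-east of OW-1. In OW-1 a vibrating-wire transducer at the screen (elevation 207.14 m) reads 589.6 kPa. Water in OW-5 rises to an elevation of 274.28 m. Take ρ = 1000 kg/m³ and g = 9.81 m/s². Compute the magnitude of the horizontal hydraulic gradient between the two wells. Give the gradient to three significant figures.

Pressure head at OW-1: ψ = P/(ρg) = 589.6×1000 / (1000 × 9.81) = 60.10 m.
Total head at OW-1: h = z + ψ = 207.14 + 60.10 = 267.24 m.
Total head at OW-5: h = 274.28 m (water level in the piezometer is the total head).
Head difference: h(OW-1) − h(OW-5) = 267.24 − 274.28 = -7.04 m.
Hydraulic gradient: i = |Δh| / L = 7.04 / 328.7 = 0.0214.

i ≈ 0.0214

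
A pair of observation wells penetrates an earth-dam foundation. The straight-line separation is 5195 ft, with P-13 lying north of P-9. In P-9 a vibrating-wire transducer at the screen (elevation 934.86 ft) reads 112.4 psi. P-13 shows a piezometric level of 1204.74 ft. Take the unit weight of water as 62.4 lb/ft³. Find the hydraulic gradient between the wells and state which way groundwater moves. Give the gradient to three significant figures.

i ≈ 0.00202; groundwater flows toward the south

Pressure head at P-9: ψ = 144·P/γ = 144 × 112.4 / 62.4 = 259.38 ft.
Total head at P-9: h = z + ψ = 934.86 + 259.38 = 1194.24 ft.
Total head at P-13: h = 1204.74 ft (water level in the piezometer is the total head).
Head difference: h(P-9) − h(P-13) = 1194.24 − 1204.74 = -10.50 ft.
Hydraulic gradient: i = |Δh| / L = 10.50 / 5195 = 0.00202.
Flow is from higher to lower head: from P-13 toward P-9, i.e. toward the south.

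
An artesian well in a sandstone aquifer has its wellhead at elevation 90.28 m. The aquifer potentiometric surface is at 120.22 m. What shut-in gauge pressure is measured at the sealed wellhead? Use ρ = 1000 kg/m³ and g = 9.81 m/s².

P ≈ 294 kPa

Head above the cap: Δh = 120.22 − 90.28 = 29.94 m.
P = ρgΔh = 1000 × 9.81 × 29.94 = 293711 Pa ≈ 294 kPa.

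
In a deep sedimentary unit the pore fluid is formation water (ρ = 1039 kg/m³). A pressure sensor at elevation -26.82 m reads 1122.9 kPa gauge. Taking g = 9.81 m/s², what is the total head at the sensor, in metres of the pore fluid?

h ≈ 83.35 m

ψ = P/(ρg) = 1122.9×1000 / (1039 × 9.81) = 110.17 m.
h = z + ψ = -26.82 + 110.17 = 83.35 m.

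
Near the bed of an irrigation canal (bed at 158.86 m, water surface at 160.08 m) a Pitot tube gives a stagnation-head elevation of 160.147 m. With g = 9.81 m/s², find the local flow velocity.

Near the bed, under hydrostatic conditions, the piezometric head (z + ψ) equals the free-surface elevation, 160.08 m.
Velocity head = total − piezometric = 160.147 − 160.08 = 0.067 m.
v = √(2g·h_v) = √(2 × 9.81 × 0.067) = 1.15 m/s.

v ≈ 1.15 m/s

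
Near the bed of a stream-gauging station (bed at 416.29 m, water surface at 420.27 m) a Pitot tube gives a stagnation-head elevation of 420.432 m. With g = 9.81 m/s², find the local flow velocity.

v ≈ 1.78 m/s

Near the bed, under hydrostatic conditions, the piezometric head (z + ψ) equals the free-surface elevation, 420.27 m.
Velocity head = total − piezometric = 420.432 − 420.27 = 0.162 m.
v = √(2g·h_v) = √(2 × 9.81 × 0.162) = 1.78 m/s.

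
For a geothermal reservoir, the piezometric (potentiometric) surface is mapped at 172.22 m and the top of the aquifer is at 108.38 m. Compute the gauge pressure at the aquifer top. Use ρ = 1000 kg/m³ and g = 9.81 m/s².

Pressure head at the aquifer top: ψ = h − z = 172.22 − 108.38 = 63.84 m.
P = ρgψ = 1000 × 9.81 × 63.84 = 626270 Pa ≈ 626 kPa.

P ≈ 626 kPa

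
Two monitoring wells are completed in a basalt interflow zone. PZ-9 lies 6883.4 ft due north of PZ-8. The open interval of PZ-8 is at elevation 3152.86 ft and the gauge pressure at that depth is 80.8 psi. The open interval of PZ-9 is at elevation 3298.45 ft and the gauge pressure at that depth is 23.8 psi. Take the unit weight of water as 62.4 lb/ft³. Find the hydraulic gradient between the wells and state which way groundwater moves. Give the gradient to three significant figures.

Pressure head at PZ-8: ψ = 144·P/γ = 144 × 80.8 / 62.4 = 186.46 ft.
Total head at PZ-8: h = z + ψ = 3152.86 + 186.46 = 3339.32 ft.
Pressure head at PZ-9: ψ = 144·P/γ = 144 × 23.8 / 62.4 = 54.92 ft.
Total head at PZ-9: h = z + ψ = 3298.45 + 54.92 = 3353.37 ft.
Head difference: h(PZ-8) − h(PZ-9) = 3339.32 − 3353.37 = -14.05 ft.
Hydraulic gradient: i = |Δh| / L = 14.05 / 6883.4 = 0.00204.
Flow is from higher to lower head: from PZ-9 toward PZ-8, i.e. toward the south.

i ≈ 0.00204; groundwater flows toward the south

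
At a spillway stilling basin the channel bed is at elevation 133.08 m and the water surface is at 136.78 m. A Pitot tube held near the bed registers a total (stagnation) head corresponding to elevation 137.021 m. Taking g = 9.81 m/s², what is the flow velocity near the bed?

Near the bed, under hydrostatic conditions, the piezometric head (z + ψ) equals the free-surface elevation, 136.78 m.
Velocity head = total − piezometric = 137.021 − 136.78 = 0.241 m.
v = √(2g·h_v) = √(2 × 9.81 × 0.241) = 2.17 m/s.

v ≈ 2.17 m/s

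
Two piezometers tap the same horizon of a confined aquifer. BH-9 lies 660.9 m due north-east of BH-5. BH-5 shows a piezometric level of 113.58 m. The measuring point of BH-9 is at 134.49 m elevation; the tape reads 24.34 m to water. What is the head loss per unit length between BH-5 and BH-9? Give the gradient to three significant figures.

Total head at BH-5: h = 113.58 m (water level in the piezometer is the total head).
Total head at BH-9: h = 134.49 − 24.34 = 110.15 m.
Head difference: h(BH-5) − h(BH-9) = 113.58 − 110.15 = 3.43 m.
Hydraulic gradient: i = |Δh| / L = 3.43 / 660.9 = 0.00519.

i ≈ 0.00519 m/m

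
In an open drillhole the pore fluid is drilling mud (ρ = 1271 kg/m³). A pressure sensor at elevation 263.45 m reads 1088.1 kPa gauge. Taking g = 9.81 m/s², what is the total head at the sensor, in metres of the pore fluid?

ψ = P/(ρg) = 1088.1×1000 / (1271 × 9.81) = 87.27 m.
h = z + ψ = 263.45 + 87.27 = 350.72 m.

h ≈ 350.72 m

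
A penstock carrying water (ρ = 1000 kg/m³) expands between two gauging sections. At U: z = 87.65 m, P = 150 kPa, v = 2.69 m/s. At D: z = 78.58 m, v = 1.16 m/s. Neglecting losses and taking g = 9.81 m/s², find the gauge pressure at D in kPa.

P₂ ≈ 242 kPa

Pressure head at U: ψ₁ = P₁/(ρg) = 150×1000 / (1000 × 9.81) = 15.29 m.
Velocity heads: v₁²/2g = 2.69²/19.62 = 0.369 m; v₂²/2g = 1.16²/19.62 = 0.069 m.
Total head H = z₁ + ψ₁ + v₁²/2g = 87.65 + 15.29 + 0.369 = 103.31 m.
ψ₂ = H − z₂ − v₂²/2g = 103.31 − 78.58 − 0.069 = 24.66 m.
P₂ = ρgψ₂ = 1000 × 9.81 × 24.66 ≈ 242 kPa.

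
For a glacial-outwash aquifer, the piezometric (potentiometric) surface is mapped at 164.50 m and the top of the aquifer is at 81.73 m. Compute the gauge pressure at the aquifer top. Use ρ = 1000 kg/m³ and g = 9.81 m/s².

P ≈ 812 kPa

Pressure head at the aquifer top: ψ = h − z = 164.50 − 81.73 = 82.77 m.
P = ρgψ = 1000 × 9.81 × 82.77 = 811974 Pa ≈ 812 kPa.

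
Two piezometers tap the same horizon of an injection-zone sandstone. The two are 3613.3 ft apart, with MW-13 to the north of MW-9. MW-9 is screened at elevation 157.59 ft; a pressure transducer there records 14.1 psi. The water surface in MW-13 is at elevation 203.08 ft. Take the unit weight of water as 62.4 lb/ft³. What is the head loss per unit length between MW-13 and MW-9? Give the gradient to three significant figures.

Pressure head at MW-9: ψ = 144·P/γ = 144 × 14.1 / 62.4 = 32.54 ft.
Total head at MW-9: h = z + ψ = 157.59 + 32.54 = 190.13 ft.
Total head at MW-13: h = 203.08 ft (water level in the piezometer is the total head).
Head difference: h(MW-9) − h(MW-13) = 190.13 − 203.08 = -12.95 ft.
Hydraulic gradient: i = |Δh| / L = 12.95 / 3613.3 = 0.00358.

i ≈ 0.00358 ft/ft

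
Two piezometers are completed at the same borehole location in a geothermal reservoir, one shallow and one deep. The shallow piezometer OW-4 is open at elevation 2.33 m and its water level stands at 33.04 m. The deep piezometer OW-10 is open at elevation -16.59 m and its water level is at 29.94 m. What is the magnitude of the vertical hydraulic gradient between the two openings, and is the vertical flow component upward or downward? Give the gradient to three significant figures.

|i_v| ≈ 0.164; vertical flow is downward

Total head at OW-4: h = 33.04 m (water level in the standpipe).
Total head at OW-10: h = 29.94 m.
Δh = h(OW-4) − h(OW-10) = 33.04 − 29.94 = 3.10 m.
Vertical separation Δz = 2.33 − (-16.59) = 18.92 m.
|i_v| = |Δh| / Δz = 3.10 / 18.92 = 0.164.
Head is higher in the shallow piezometer, so vertical flow is downward (recharge condition).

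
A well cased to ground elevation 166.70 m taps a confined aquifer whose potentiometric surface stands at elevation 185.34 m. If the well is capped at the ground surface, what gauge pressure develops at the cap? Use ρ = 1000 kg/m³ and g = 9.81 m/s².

P ≈ 183 kPa

Head above the cap: Δh = 185.34 − 166.70 = 18.64 m.
P = ρgΔh = 1000 × 9.81 × 18.64 = 182858 Pa ≈ 183 kPa.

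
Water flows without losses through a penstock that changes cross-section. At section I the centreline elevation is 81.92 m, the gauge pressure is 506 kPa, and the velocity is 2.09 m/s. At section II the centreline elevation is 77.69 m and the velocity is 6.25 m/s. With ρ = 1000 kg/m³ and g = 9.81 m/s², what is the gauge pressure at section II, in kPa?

Pressure head at I: ψ₁ = P₁/(ρg) = 506×1000 / (1000 × 9.81) = 51.58 m.
Velocity heads: v₁²/2g = 2.09²/19.62 = 0.223 m; v₂²/2g = 6.25²/19.62 = 1.991 m.
Total head H = z₁ + ψ₁ + v₁²/2g = 81.92 + 51.58 + 0.223 = 133.72 m.
ψ₂ = H − z₂ − v₂²/2g = 133.72 − 77.69 − 1.991 = 54.04 m.
P₂ = ρgψ₂ = 1000 × 9.81 × 54.04 ≈ 530 kPa.

P₂ ≈ 530 kPa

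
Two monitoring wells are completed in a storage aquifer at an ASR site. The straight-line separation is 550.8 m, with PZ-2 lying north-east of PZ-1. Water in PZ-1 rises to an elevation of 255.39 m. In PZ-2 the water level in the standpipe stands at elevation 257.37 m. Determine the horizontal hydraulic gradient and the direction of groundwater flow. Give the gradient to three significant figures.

i ≈ 0.00359; groundwater flows toward the south-west

Total head at PZ-1: h = 255.39 m (water level in the piezometer is the total head).
Total head at PZ-2: h = 257.37 m (water level in the piezometer is the total head).
Head difference: h(PZ-1) − h(PZ-2) = 255.39 − 257.37 = -1.98 m.
Hydraulic gradient: i = |Δh| / L = 1.98 / 550.8 = 0.00359.
Flow is from higher to lower head: from PZ-2 toward PZ-1, i.e. toward the south-west.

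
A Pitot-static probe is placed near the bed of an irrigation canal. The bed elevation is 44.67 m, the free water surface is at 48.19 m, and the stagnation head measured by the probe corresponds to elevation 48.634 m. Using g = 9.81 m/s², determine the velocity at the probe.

Near the bed, under hydrostatic conditions, the piezometric head (z + ψ) equals the free-surface elevation, 48.19 m.
Velocity head = total − piezometric = 48.634 − 48.19 = 0.444 m.
v = √(2g·h_v) = √(2 × 9.81 × 0.444) = 2.95 m/s.

v ≈ 2.95 m/s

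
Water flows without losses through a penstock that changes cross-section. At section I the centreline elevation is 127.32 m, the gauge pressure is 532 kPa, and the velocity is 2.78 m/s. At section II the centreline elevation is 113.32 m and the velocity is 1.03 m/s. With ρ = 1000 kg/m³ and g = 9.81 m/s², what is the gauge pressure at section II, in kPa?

P₂ ≈ 673 kPa

Pressure head at I: ψ₁ = P₁/(ρg) = 532×1000 / (1000 × 9.81) = 54.23 m.
Velocity heads: v₁²/2g = 2.78²/19.62 = 0.394 m; v₂²/2g = 1.03²/19.62 = 0.054 m.
Total head H = z₁ + ψ₁ + v₁²/2g = 127.32 + 54.23 + 0.394 = 181.94 m.
ψ₂ = H − z₂ − v₂²/2g = 181.94 − 113.32 − 0.054 = 68.57 m.
P₂ = ρgψ₂ = 1000 × 9.81 × 68.57 ≈ 673 kPa.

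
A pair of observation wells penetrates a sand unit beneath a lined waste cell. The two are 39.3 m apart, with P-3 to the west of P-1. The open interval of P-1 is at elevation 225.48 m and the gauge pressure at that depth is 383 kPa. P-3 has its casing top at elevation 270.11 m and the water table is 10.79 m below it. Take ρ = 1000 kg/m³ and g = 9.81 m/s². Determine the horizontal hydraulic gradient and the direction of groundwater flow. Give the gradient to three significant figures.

i ≈ 0.132; groundwater flows toward the west

Pressure head at P-1: ψ = P/(ρg) = 383×1000 / (1000 × 9.81) = 39.04 m.
Total head at P-1: h = z + ψ = 225.48 + 39.04 = 264.52 m.
Total head at P-3: h = 270.11 − 10.79 = 259.32 m.
Head difference: h(P-1) − h(P-3) = 264.52 − 259.32 = 5.20 m.
Hydraulic gradient: i = |Δh| / L = 5.20 / 39.3 = 0.132.
Flow is from higher to lower head: from P-1 toward P-3, i.e. toward the west.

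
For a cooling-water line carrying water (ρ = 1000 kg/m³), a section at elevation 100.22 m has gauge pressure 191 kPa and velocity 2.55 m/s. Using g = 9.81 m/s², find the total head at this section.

h ≈ 120.02 m

Pressure head ψ = P/(ρg) = 191×1000 / (1000 × 9.81) = 19.47 m.
Velocity head = v²/(2g) = 2.55² / (2 × 9.81) = 0.331 m.
h = z + ψ + v²/(2g) = 100.22 + 19.47 + 0.331 = 120.02 m.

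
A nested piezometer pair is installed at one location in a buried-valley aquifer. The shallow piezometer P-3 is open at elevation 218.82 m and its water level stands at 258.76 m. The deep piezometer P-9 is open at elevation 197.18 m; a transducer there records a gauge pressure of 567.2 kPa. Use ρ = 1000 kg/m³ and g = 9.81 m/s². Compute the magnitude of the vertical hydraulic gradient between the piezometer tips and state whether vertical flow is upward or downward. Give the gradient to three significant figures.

|i_v| ≈ 0.174; vertical flow is downward

Total head at P-3: h = 258.76 m (water level in the standpipe).
Pressure head at P-9: ψ = P/(ρg) = 567.2×1000 / (1000 × 9.81) = 57.82 m.
Total head at P-9: h = z + ψ = 197.18 + 57.82 = 255.00 m.
Δh = h(P-3) − h(P-9) = 258.76 − 255.00 = 3.76 m.
Vertical separation Δz = 218.82 − 197.18 = 21.64 m.
|i_v| = |Δh| / Δz = 3.76 / 21.64 = 0.174.
Head is higher in the shallow piezometer, so vertical flow is downward (recharge condition).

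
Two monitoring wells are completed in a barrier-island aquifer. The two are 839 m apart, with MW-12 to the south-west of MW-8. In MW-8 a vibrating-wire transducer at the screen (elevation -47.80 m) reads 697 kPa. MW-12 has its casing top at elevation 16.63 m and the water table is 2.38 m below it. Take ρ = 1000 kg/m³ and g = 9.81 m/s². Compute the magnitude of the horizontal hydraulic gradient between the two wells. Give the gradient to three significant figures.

Pressure head at MW-8: ψ = P/(ρg) = 697×1000 / (1000 × 9.81) = 71.05 m.
Total head at MW-8: h = z + ψ = -47.80 + 71.05 = 23.25 m.
Total head at MW-12: h = 16.63 − 2.38 = 14.25 m.
Head difference: h(MW-8) − h(MW-12) = 23.25 − 14.25 = 9.00 m.
Hydraulic gradient: i = |Δh| / L = 9.00 / 839 = 0.0107.

i ≈ 0.0107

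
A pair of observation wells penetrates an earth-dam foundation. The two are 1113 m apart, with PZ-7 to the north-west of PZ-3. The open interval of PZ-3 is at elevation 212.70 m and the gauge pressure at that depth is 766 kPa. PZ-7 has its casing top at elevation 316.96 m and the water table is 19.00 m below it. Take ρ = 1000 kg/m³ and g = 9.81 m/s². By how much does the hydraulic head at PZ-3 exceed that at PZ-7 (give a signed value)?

Δh ≈ -7.18 m

Pressure head at PZ-3: ψ = P/(ρg) = 766×1000 / (1000 × 9.81) = 78.08 m.
Total head at PZ-3: h = z + ψ = 212.70 + 78.08 = 290.78 m.
Total head at PZ-7: h = 316.96 − 19.00 = 297.96 m.
Head difference: h(PZ-3) − h(PZ-7) = 290.78 − 297.96 = -7.18 m.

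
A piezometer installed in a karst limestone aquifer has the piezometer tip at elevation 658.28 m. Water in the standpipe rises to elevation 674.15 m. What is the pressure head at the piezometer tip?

ψ ≈ 15.87 m

Total head h = 674.15 m (the water-surface elevation in the piezometer).
Pressure head ψ = h − z = 674.15 − 658.28 = 15.87 m.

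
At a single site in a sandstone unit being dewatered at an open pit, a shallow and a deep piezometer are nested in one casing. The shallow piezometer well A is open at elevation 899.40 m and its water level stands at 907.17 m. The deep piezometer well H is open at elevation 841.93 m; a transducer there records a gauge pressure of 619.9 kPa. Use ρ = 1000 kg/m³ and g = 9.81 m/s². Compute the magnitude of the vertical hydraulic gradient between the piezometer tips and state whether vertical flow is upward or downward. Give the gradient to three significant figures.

|i_v| ≈ 0.0357; vertical flow is downward

Total head at well A: h = 907.17 m (water level in the standpipe).
Pressure head at well H: ψ = P/(ρg) = 619.9×1000 / (1000 × 9.81) = 63.19 m.
Total head at well H: h = z + ψ = 841.93 + 63.19 = 905.12 m.
Δh = h(well A) − h(well H) = 907.17 − 905.12 = 2.05 m.
Vertical separation Δz = 899.40 − 841.93 = 57.47 m.
|i_v| = |Δh| / Δz = 2.05 / 57.47 = 0.0357.
Head is higher in the shallow piezometer, so vertical flow is downward (recharge condition).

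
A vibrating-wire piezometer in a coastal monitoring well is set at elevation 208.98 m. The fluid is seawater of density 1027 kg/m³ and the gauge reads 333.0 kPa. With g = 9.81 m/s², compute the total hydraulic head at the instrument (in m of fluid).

h ≈ 242.03 m

ψ = P/(ρg) = 333.0×1000 / (1027 × 9.81) = 33.05 m.
h = z + ψ = 208.98 + 33.05 = 242.03 m.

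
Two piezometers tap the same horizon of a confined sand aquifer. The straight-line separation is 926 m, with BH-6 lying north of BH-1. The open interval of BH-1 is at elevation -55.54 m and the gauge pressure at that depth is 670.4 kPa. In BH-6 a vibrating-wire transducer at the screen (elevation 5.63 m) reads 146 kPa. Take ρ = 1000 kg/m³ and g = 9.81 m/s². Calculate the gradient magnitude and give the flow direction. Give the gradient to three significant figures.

Pressure head at BH-1: ψ = P/(ρg) = 670.4×1000 / (1000 × 9.81) = 68.34 m.
Total head at BH-1: h = z + ψ = -55.54 + 68.34 = 12.80 m.
Pressure head at BH-6: ψ = P/(ρg) = 146×1000 / (1000 × 9.81) = 14.88 m.
Total head at BH-6: h = z + ψ = 5.63 + 14.88 = 20.51 m.
Head difference: h(BH-1) − h(BH-6) = 12.80 − 20.51 = -7.71 m.
Hydraulic gradient: i = |Δh| / L = 7.71 / 926 = 0.00833.
Flow is from higher to lower head: from BH-6 toward BH-1, i.e. toward the south.

i ≈ 0.00833; groundwater flows toward the south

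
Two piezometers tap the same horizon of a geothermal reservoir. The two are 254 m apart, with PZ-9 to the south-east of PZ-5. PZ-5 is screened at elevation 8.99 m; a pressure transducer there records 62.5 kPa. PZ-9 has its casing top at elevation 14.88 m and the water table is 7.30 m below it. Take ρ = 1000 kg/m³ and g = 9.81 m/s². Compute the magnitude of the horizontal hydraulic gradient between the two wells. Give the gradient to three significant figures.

i ≈ 0.0306

Pressure head at PZ-5: ψ = P/(ρg) = 62.5×1000 / (1000 × 9.81) = 6.37 m.
Total head at PZ-5: h = z + ψ = 8.99 + 6.37 = 15.36 m.
Total head at PZ-9: h = 14.88 − 7.30 = 7.58 m.
Head difference: h(PZ-5) − h(PZ-9) = 15.36 − 7.58 = 7.78 m.
Hydraulic gradient: i = |Δh| / L = 7.78 / 254 = 0.0306.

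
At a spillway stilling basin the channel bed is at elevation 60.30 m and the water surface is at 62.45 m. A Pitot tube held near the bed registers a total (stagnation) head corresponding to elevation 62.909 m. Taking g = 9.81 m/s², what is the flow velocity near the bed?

Near the bed, under hydrostatic conditions, the piezometric head (z + ψ) equals the free-surface elevation, 62.45 m.
Velocity head = total − piezometric = 62.909 − 62.45 = 0.459 m.
v = √(2g·h_v) = √(2 × 9.81 × 0.459) = 3.00 m/s.

v ≈ 3.00 m/s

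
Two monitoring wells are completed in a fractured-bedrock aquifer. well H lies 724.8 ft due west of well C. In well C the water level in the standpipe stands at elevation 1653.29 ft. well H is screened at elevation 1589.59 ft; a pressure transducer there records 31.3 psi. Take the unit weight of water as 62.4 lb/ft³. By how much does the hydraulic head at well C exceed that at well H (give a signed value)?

Total head at well C: h = 1653.29 ft (water level in the piezometer is the total head).
Pressure head at well H: ψ = 144·P/γ = 144 × 31.3 / 62.4 = 72.23 ft.
Total head at well H: h = z + ψ = 1589.59 + 72.23 = 1661.82 ft.
Head difference: h(well C) − h(well H) = 1653.29 − 1661.82 = -8.53 ft.

Δh ≈ -8.53 ft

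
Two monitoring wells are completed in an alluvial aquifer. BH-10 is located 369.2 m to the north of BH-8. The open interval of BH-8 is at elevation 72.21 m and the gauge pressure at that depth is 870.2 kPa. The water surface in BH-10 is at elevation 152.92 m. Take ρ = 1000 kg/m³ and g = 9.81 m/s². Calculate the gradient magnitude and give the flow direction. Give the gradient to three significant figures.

Pressure head at BH-8: ψ = P/(ρg) = 870.2×1000 / (1000 × 9.81) = 88.71 m.
Total head at BH-8: h = z + ψ = 72.21 + 88.71 = 160.92 m.
Total head at BH-10: h = 152.92 m (water level in the piezometer is the total head).
Head difference: h(BH-8) − h(BH-10) = 160.92 − 152.92 = 8.00 m.
Hydraulic gradient: i = |Δh| / L = 8.00 / 369.2 = 0.0217.
Flow is from higher to lower head: from BH-8 toward BH-10, i.e. toward the north.

i ≈ 0.0217; groundwater flows toward the north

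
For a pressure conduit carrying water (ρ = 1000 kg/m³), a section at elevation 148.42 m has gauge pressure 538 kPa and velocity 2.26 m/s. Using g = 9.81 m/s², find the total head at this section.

h ≈ 203.52 m

Pressure head ψ = P/(ρg) = 538×1000 / (1000 × 9.81) = 54.84 m.
Velocity head = v²/(2g) = 2.26² / (2 × 9.81) = 0.260 m.
h = z + ψ + v²/(2g) = 148.42 + 54.84 + 0.260 = 203.52 m.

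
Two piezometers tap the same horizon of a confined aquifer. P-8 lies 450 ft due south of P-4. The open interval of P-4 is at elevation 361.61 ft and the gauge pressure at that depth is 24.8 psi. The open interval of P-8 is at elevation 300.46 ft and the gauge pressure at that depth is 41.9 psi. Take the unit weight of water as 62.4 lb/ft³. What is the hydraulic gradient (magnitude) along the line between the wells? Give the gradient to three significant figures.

i ≈ 0.0482

Pressure head at P-4: ψ = 144·P/γ = 144 × 24.8 / 62.4 = 57.23 ft.
Total head at P-4: h = z + ψ = 361.61 + 57.23 = 418.84 ft.
Pressure head at P-8: ψ = 144·P/γ = 144 × 41.9 / 62.4 = 96.69 ft.
Total head at P-8: h = z + ψ = 300.46 + 96.69 = 397.15 ft.
Head difference: h(P-4) − h(P-8) = 418.84 − 397.15 = 21.69 ft.
Hydraulic gradient: i = |Δh| / L = 21.69 / 450 = 0.0482.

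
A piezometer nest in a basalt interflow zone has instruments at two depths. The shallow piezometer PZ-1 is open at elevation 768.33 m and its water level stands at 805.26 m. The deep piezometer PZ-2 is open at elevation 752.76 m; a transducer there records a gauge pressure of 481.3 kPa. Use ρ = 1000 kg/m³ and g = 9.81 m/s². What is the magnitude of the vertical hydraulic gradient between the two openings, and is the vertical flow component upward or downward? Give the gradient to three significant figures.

Total head at PZ-1: h = 805.26 m (water level in the standpipe).
Pressure head at PZ-2: ψ = P/(ρg) = 481.3×1000 / (1000 × 9.81) = 49.06 m.
Total head at PZ-2: h = z + ψ = 752.76 + 49.06 = 801.82 m.
Δh = h(PZ-1) − h(PZ-2) = 805.26 − 801.82 = 3.44 m.
Vertical separation Δz = 768.33 − 752.76 = 15.57 m.
|i_v| = |Δh| / Δz = 3.44 / 15.57 = 0.221.
Head is higher in the shallow piezometer, so vertical flow is downward (recharge condition).

|i_v| ≈ 0.221; vertical flow is downward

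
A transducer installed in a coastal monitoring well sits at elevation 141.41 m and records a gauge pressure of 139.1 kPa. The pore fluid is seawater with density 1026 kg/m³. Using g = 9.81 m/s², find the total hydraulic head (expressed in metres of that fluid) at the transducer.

h ≈ 155.23 m

ψ = P/(ρg) = 139.1×1000 / (1026 × 9.81) = 13.82 m.
h = z + ψ = 141.41 + 13.82 = 155.23 m.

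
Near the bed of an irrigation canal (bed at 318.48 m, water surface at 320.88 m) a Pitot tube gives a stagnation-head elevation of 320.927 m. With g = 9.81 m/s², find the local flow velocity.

Near the bed, under hydrostatic conditions, the piezometric head (z + ψ) equals the free-surface elevation, 320.88 m.
Velocity head = total − piezometric = 320.927 − 320.88 = 0.047 m.
v = √(2g·h_v) = √(2 × 9.81 × 0.047) = 0.960 m/s.

v ≈ 0.960 m/s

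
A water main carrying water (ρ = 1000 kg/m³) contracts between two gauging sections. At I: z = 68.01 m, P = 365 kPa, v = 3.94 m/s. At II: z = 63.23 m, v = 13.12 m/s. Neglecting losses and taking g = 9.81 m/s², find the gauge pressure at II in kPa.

Pressure head at I: ψ₁ = P₁/(ρg) = 365×1000 / (1000 × 9.81) = 37.21 m.
Velocity heads: v₁²/2g = 3.94²/19.62 = 0.791 m; v₂²/2g = 13.12²/19.62 = 8.773 m.
Total head H = z₁ + ψ₁ + v₁²/2g = 68.01 + 37.21 + 0.791 = 106.01 m.
ψ₂ = H − z₂ − v₂²/2g = 106.01 − 63.23 − 8.773 = 34.01 m.
P₂ = ρgψ₂ = 1000 × 9.81 × 34.01 ≈ 334 kPa.

P₂ ≈ 334 kPa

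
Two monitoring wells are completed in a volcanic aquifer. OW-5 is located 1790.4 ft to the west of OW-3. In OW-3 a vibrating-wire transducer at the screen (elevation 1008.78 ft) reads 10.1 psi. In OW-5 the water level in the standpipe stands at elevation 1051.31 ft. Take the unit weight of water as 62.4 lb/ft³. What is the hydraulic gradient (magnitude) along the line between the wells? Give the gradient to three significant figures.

Pressure head at OW-3: ψ = 144·P/γ = 144 × 10.1 / 62.4 = 23.31 ft.
Total head at OW-3: h = z + ψ = 1008.78 + 23.31 = 1032.09 ft.
Total head at OW-5: h = 1051.31 ft (water level in the piezometer is the total head).
Head difference: h(OW-3) − h(OW-5) = 1032.09 − 1051.31 = -19.22 ft.
Hydraulic gradient: i = |Δh| / L = 19.22 / 1790.4 = 0.0107.

i ≈ 0.0107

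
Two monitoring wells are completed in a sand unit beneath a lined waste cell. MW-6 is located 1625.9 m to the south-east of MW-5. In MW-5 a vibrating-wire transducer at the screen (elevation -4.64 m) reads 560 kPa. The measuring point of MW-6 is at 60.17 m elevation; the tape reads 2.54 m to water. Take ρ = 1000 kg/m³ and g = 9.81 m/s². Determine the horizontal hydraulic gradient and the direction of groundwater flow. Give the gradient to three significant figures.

i ≈ 0.00319; groundwater flows toward the north-west

Pressure head at MW-5: ψ = P/(ρg) = 560×1000 / (1000 × 9.81) = 57.08 m.
Total head at MW-5: h = z + ψ = -4.64 + 57.08 = 52.44 m.
Total head at MW-6: h = 60.17 − 2.54 = 57.63 m.
Head difference: h(MW-5) − h(MW-6) = 52.44 − 57.63 = -5.19 m.
Hydraulic gradient: i = |Δh| / L = 5.19 / 1625.9 = 0.00319.
Flow is from higher to lower head: from MW-6 toward MW-5, i.e. toward the north-west.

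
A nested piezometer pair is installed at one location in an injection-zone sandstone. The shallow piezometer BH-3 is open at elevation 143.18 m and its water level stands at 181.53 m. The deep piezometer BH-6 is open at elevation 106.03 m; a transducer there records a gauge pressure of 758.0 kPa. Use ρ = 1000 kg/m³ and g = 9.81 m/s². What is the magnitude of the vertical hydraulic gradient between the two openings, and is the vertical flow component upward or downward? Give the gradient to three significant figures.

Total head at BH-3: h = 181.53 m (water level in the standpipe).
Pressure head at BH-6: ψ = P/(ρg) = 758.0×1000 / (1000 × 9.81) = 77.27 m.
Total head at BH-6: h = z + ψ = 106.03 + 77.27 = 183.30 m.
Δh = h(BH-3) − h(BH-6) = 181.53 − 183.30 = -1.77 m.
Vertical separation Δz = 143.18 − 106.03 = 37.15 m.
|i_v| = |Δh| / Δz = 1.77 / 37.15 = 0.0476.
Head is higher in the deep piezometer, so vertical flow is upward (discharge condition).

|i_v| ≈ 0.0476; vertical flow is upward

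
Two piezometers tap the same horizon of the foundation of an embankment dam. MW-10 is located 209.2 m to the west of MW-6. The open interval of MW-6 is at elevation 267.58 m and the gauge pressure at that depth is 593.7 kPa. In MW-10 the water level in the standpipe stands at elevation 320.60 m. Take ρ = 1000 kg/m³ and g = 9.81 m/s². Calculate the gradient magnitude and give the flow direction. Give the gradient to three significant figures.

Pressure head at MW-6: ψ = P/(ρg) = 593.7×1000 / (1000 × 9.81) = 60.52 m.
Total head at MW-6: h = z + ψ = 267.58 + 60.52 = 328.10 m.
Total head at MW-10: h = 320.60 m (water level in the piezometer is the total head).
Head difference: h(MW-6) − h(MW-10) = 328.10 − 320.60 = 7.50 m.
Hydraulic gradient: i = |Δh| / L = 7.50 / 209.2 = 0.0359.
Flow is from higher to lower head: from MW-6 toward MW-10, i.e. toward the west.

i ≈ 0.0359; groundwater flows toward the west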